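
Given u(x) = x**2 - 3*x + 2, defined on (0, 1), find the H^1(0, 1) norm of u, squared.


||u||_{H^1}^2 = 161/30

The H^1 norm (squared) on an interval (0, L) is
  ||u||_{H^1}^2 = ∫_0^L u(x)^2 dx + ∫_0^L u'(x)^2 dx.
Compute u'(x) = 2*x - 3.
Then u(x)^2 = x**4 - 6*x**3 + 13*x**2 - 12*x + 4 and u'(x)^2 = 4*x**2 - 12*x + 9.
Integrate each monomial from 0 to 1 using ∫_0^1 c·x^n dx = c·1^(n+1)/(n+1):
  ∫_0^1 u(x)^2 dx = ∫_0^1 (x^4 - 6*x^3 + 13*x^2 - 12*x + 4) dx. Term by term:
    ∫_0^1 x^4 dx = 1/5;  ∫_0^1 -6*x^3 dx = -3/2;  ∫_0^1 13*x^2 dx = 13/3;
    ∫_0^1 -12*x dx = -6;  ∫_0^1 4 dx = 4.
  Sum: 1/5 − 3/2 + 13/3 − 6 + 4 = 31/30.
  ∫_0^1 u'(x)^2 dx = ∫_0^1 (4*x^2 - 12*x + 9) dx. Term by term:
    ∫_0^1 4*x^2 dx = 4/3;  ∫_0^1 -12*x dx = -6;  ∫_0^1 9 dx = 9.
  Sum: 4/3 − 6 + 9 = 13/3.
Adding: ||u||_{H^1}^2 = 31/30 + 13/3 = 161/30.


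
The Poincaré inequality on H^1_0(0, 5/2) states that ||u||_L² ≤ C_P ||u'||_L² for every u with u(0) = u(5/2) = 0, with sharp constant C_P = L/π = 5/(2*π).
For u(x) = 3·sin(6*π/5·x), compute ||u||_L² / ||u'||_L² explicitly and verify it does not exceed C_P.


||u||_L² / ||u'||_L² = 5/(6*π) < C_P = 5/(2*π).

u(x) = 3·sin(6*π/5·x), so u'(x) = 18*π*cos(6*π*x/5)/5.
Writing u(x) = A·sin(kπx/L) with A = 3 and k = 3, use ∫_0^L sin²(kπx/L) dx = L/2 and ∫_0^L cos²(kπx/L) dx = L/2.
u² = 9·sin²(6*π/5·x) and (u')² = 324*π^2/25·cos²(6*π/5·x), and each of sin², cos² integrates to L/2 = 5/4 over (0, 5/2).
∫_0^5/2 u² dx = 45/4, so ||u||_L² = 3*sqrt(5)/2.
∫_0^5/2 (u')² dx = 81*π^2/5, so ||u'||_L² = 9*sqrt(5)*π/5.
Ratio ||u||_L² / ||u'||_L² = 5/(6*π).
Sharp Poincaré constant on H^1_0(0, 5/2) is C_P = L/π = 5/(2*π), achieved by sin(2*π/5·x).
This is the k = 3 harmonic; the ratio L/(kπ) is strictly less than C_P = L/π, consistent with the sharp inequality ||u||_L² ≤ C_P ||u'||_L².


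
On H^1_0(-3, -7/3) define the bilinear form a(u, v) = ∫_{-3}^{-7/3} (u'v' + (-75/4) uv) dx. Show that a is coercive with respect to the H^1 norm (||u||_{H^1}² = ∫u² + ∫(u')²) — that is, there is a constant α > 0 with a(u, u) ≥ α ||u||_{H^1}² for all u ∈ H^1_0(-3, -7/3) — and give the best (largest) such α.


α = 3*(-25 + 3*π^2)/(4 + 9*π^2)

Coercivity of a(·,·) on H^1_0(-3, -7/3) means a(u, u) ≥ α ||u||_{H^1}² for every u ∈ H^1_0.
The interval has length L = 2/3, and Poincaré/coercivity depend only on L. Here a(u, u) = ∫(u')² + (-75/4)·∫u².
Here c = -75/4 < 0 with |c| < (π/L)² = 9*π^2/4, so coercivity still holds. The condition a(u,u) ≥ α||u||_{H^1}² reads (1−α)∫(u')² ≥ (α−c)∫u². Any admissible α is ≤ 1 (rapidly oscillating u have ∫u²/∫(u')² → 0), and α = 1 would force 0 ≥ (1−c)∫u², impossible since c < 1; so 1−α > 0. By the sharp Poincaré inequality on H^1_0 of an interval of length L, ∫(u')² ≥ (π/L)²∫u² with equality for the first sine mode sin(π(x−x₀)/L) (x₀ the left endpoint), so the inequality holds for all u iff (1−α)(π/L)² ≥ α − c, i.e. α ≤ ((π/L)² + c)/((π/L)² + 1) = (1 + c(L/π)²)/(1 + (L/π)²). (Direct route, valid since c ≤ 0: Poincaré gives c∫u² ≥ c(L/π)²∫(u')², so a(u,u) ≥ (1 + c(L/π)²)∫(u')², while ||u||_{H^1}² ≤ (1 + (L/π)²)∫(u')²; dividing yields the same α.) With (π/L)² = 9*π^2/4 and c = -75/4, the largest admissible constant is α = ((π/L)² + c)/((π/L)² + 1).
Simplifying, α = 3*(-25 + 3*π^2)/(4 + 9*π^2).


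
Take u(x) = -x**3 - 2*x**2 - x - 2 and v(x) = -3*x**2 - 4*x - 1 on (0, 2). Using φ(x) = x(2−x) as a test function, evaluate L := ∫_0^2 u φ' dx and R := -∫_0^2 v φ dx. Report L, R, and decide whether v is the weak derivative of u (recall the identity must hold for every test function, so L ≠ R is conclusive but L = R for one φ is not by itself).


LHS = 172/15, RHS = 172/15. Yes, v = u' weakly.

u(x) = -x**3 - 2*x**2 - x - 2, classical derivative u'(x) = -3*x**2 - 4*x - 1.
φ(x) = x(2−x), so φ'(x) = 2 - 2*x.
Note φ(0) = φ(2) = 0, so the boundary term u·φ vanishes.
LHS = ∫_0^2 u(x) φ'(x) dx = ∫_0^2 (2*x^4 + 2*x^3 - 2*x^2 + 2*x - 4) dx. Term by term:
  ∫_0^2 2*x^4 dx = 64/5;  ∫_0^2 2*x^3 dx = 8;  ∫_0^2 -2*x^2 dx = -16/3;
  ∫_0^2 2*x dx = 4;  ∫_0^2 -4 dx = -8.
Sum: 64/5 + 8 − 16/3 + 4 − 8 = 172/15.
So LHS = 172/15.
∫_0^2 v(x) φ(x) dx = ∫_0^2 (3*x^4 - 2*x^3 - 7*x^2 - 2*x) dx. Term by term:
  ∫_0^2 3*x^4 dx = 96/5;  ∫_0^2 -2*x^3 dx = -8;  ∫_0^2 -7*x^2 dx = -56/3;
  ∫_0^2 -2*x dx = -4.
Sum: 96/5 − 8 − 56/3 − 4 = -172/15.
So RHS = -∫_0^2 v(x) φ(x) dx = 172/15.
LHS = RHS, so the identity holds for this test φ.
Moreover u is smooth here and v(x) = u'(x) = -3*x**2 - 4*x - 1 pointwise, so the identity holds for every test function. Hence v is the weak derivative of u.


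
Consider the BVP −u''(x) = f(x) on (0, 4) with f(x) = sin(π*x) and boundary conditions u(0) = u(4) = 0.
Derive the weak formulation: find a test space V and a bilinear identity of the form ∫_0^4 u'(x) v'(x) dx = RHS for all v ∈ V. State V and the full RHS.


V = H^1_0(0, 4) (so v(0) = v(4) = 0); weak form: ∫_0^4 u'v' dx = ∫_0^4 (sin(π*x)) v dx for all v ∈ V.

Multiply both sides by a test function v and integrate from 0 to 4:
  ∫_0^4 −u''(x) v(x) dx = ∫_0^4 f(x) v(x) dx.
Integrate the LHS by parts once:
  ∫_0^4 −u'' v dx = −[u'(x) v(x)]_0^4 + ∫_0^4 u'(x) v'(x) dx.
Thus ∫_0^4 u'(x) v'(x) dx = ∫_0^4 f(x) v(x) dx + [u'(x) v(x)]_0^4.
Choose V so that boundary terms are either known or forced to vanish.
u is Dirichlet: u(0) = u(4) = 0. Let V = H^1_0(0, 4); then v(0) = v(4) = 0, and [u' v]_0^4 = 0.
Weak formulation: find u (satisfying any essential BC) such that ∫_0^4 u'(x) v'(x) dx = ∫_0^4 f v dx for all v ∈ V.
Substituting f(x) = sin(π*x), the right-hand side is ∫_0^4 (sin(π*x)) v dx.


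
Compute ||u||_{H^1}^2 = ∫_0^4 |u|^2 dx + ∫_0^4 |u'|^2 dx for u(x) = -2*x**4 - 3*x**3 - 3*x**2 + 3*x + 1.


||u||_{H^1}^2 = 173732648/315

The H^1 norm (squared) on an interval (0, L) is
  ||u||_{H^1}^2 = ∫_0^L u(x)^2 dx + ∫_0^L u'(x)^2 dx.
Compute u'(x) = -8*x**3 - 9*x**2 - 6*x + 3.
Then u(x)^2 = 4*x**8 + 12*x**7 + 21*x**6 + 6*x**5 - 13*x**4 - 24*x**3 + 3*x**2 + 6*x + 1 and u'(x)^2 = 64*x**6 + 144*x**5 + 177*x**4 + 60*x**3 - 18*x**2 - 36*x + 9.
Integrate each monomial from 0 to 4 using ∫_0^4 c·x^n dx = c·4^(n+1)/(n+1):
  ∫_0^4 u(x)^2 dx = ∫_0^4 (4*x^8 + 12*x^7 + 21*x^6 + 6*x^5 - 13*x^4 - 24*x^3 + 3*x^2 + 6*x + 1) dx. Term by term:
    ∫_0^4 4*x^8 dx = 1048576/9;  ∫_0^4 12*x^7 dx = 98304;  ∫_0^4 21*x^6 dx = 49152;
    ∫_0^4 6*x^5 dx = 4096;  ∫_0^4 -13*x^4 dx = -13312/5;  ∫_0^4 -24*x^3 dx = -1536;
    ∫_0^4 3*x^2 dx = 64;  ∫_0^4 6*x dx = 48;  ∫_0^4 1 dx = 4.
  Sum: 1048576/9 + 98304 + 49152 + 4096 − 13312/5 − 1536 + 64 + 48 + 4 = 11879012/45.
  ∫_0^4 u'(x)^2 dx = ∫_0^4 (64*x^6 + 144*x^5 + 177*x^4 + 60*x^3 - 18*x^2 - 36*x + 9) dx. Term by term:
    ∫_0^4 64*x^6 dx = 1048576/7;  ∫_0^4 144*x^5 dx = 98304;  ∫_0^4 177*x^4 dx = 181248/5;
    ∫_0^4 60*x^3 dx = 3840;  ∫_0^4 -18*x^2 dx = -384;  ∫_0^4 -36*x dx = -288;
    ∫_0^4 9 dx = 36.
  Sum: 1048576/7 + 98304 + 181248/5 + 3840 − 384 − 288 + 36 = 10064396/35.
Adding: ||u||_{H^1}^2 = 11879012/45 + 10064396/35 = 173732648/315.


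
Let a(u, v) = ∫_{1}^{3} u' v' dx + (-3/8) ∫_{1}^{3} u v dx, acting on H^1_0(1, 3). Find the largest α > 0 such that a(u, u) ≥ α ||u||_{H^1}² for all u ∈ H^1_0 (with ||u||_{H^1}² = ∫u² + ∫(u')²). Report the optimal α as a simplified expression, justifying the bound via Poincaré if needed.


α = (-3/2 + π^2)/(4 + π^2)

Coercivity of a(·,·) on H^1_0(1, 3) means a(u, u) ≥ α ||u||_{H^1}² for every u ∈ H^1_0.
The interval has length L = 2, and Poincaré/coercivity depend only on L. Here a(u, u) = ∫(u')² + (-3/8)·∫u².
Here c = -3/8 < 0 with |c| < (π/L)² = π^2/4, so coercivity still holds. The condition a(u,u) ≥ α||u||_{H^1}² reads (1−α)∫(u')² ≥ (α−c)∫u². Any admissible α is ≤ 1 (rapidly oscillating u have ∫u²/∫(u')² → 0), and α = 1 would force 0 ≥ (1−c)∫u², impossible since c < 1; so 1−α > 0. By the sharp Poincaré inequality on H^1_0 of an interval of length L, ∫(u')² ≥ (π/L)²∫u² with equality for the first sine mode sin(π(x−x₀)/L) (x₀ the left endpoint), so the inequality holds for all u iff (1−α)(π/L)² ≥ α − c, i.e. α ≤ ((π/L)² + c)/((π/L)² + 1) = (1 + c(L/π)²)/(1 + (L/π)²). (Direct route, valid since c ≤ 0: Poincaré gives c∫u² ≥ c(L/π)²∫(u')², so a(u,u) ≥ (1 + c(L/π)²)∫(u')², while ||u||_{H^1}² ≤ (1 + (L/π)²)∫(u')²; dividing yields the same α.) With (π/L)² = π^2/4 and c = -3/8, the largest admissible constant is α = ((π/L)² + c)/((π/L)² + 1).
Simplifying, α = (-3/2 + π^2)/(4 + π^2).


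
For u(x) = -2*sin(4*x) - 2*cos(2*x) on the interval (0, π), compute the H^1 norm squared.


||u||_{H^1(0,π)}^2 = 44*π

u'(x) = 4*sin(2*x) - 8*cos(4*x).
Expand u² and (u')² and integrate term by term on (0, π), using: for integers n ≥ 1, ∫_0^π sin²(nx) dx = ∫_0^π cos²(nx) dx = π/2; for n ≠ n', ∫_0^π sin(nx)sin(n'x) dx = ∫_0^π cos(nx)cos(n'x) dx = 0; and by product-to-sum, ∫_0^π sin(nx)cos(n'x) dx = ½∫_0^π [sin((n+n')x) + sin((n−n')x)] dx, which is 0 when n+n' is even and 2n/(n²−n'²) when n+n' is odd (it need not vanish on (0, π)).
  u² squared terms: (-2)²·∫cos(2x)² dx = 4·π/2 = 2*π;  (-2)²·∫sin(4x)² dx = 4·π/2 = 2*π.
  u² cross terms: 2·(-2)·(-2)·∫cos(2x)·sin(4x) dx = 8·(0) = 0.
  So ∫_0^π u² dx = 2*π + 2*π + 0 = 4*π.
  (u')² squared terms: (-8)²·∫cos(4x)² dx = 64·π/2 = 32*π;  (4)²·∫sin(2x)² dx = 16·π/2 = 8*π.
  (u')² cross terms: 2·(-8)·(4)·∫cos(4x)·sin(2x) dx = -64·(0) = 0.
  So ∫_0^π (u')² dx = 32*π + 8*π + 0 = 40*π.
||u||_{H^1}^2 = (4*π) + (40*π) = 44*π.


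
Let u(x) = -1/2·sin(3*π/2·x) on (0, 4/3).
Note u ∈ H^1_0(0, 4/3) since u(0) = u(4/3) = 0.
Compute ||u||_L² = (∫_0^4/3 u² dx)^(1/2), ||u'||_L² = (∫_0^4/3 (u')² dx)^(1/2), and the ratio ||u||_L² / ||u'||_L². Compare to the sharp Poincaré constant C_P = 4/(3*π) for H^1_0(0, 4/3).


||u||_L² / ||u'||_L² = 2/(3*π) < C_P = 4/(3*π).

u(x) = -1/2·sin(3*π/2·x), so u'(x) = -3*π*cos(3*π*x/2)/4.
Writing u(x) = A·sin(kπx/L) with A = -1/2 and k = 2, use ∫_0^L sin²(kπx/L) dx = L/2 and ∫_0^L cos²(kπx/L) dx = L/2.
u² = 1/4·sin²(3*π/2·x) and (u')² = 9*π^2/16·cos²(3*π/2·x), and each of sin², cos² integrates to L/2 = 2/3 over (0, 4/3).
∫_0^4/3 u² dx = 1/6, so ||u||_L² = sqrt(6)/6.
∫_0^4/3 (u')² dx = 3*π^2/8, so ||u'||_L² = sqrt(6)*π/4.
Ratio ||u||_L² / ||u'||_L² = 2/(3*π).
Sharp Poincaré constant on H^1_0(0, 4/3) is C_P = L/π = 4/(3*π), achieved by sin(3*π/4·x).
This is the k = 2 harmonic; the ratio L/(kπ) is strictly less than C_P = L/π, consistent with the sharp inequality ||u||_L² ≤ C_P ||u'||_L².


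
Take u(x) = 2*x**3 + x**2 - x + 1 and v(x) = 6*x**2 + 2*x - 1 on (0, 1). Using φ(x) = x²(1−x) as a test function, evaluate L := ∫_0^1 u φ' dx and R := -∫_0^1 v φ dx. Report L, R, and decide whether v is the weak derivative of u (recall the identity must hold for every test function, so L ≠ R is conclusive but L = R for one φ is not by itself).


LHS = -13/60, RHS = -13/60. Yes, v = u' weakly.

u(x) = 2*x**3 + x**2 - x + 1, classical derivative u'(x) = 6*x**2 + 2*x - 1.
φ(x) = x²(1−x), so φ'(x) = x*(2 - 3*x).
Note φ(0) = φ(1) = 0, so the boundary term u·φ vanishes.
LHS = ∫_0^1 u(x) φ'(x) dx = ∫_0^1 (-6*x^5 + x^4 + 5*x^3 - 5*x^2 + 2*x) dx. Term by term:
  ∫_0^1 -6*x^5 dx = -1;  ∫_0^1 x^4 dx = 1/5;  ∫_0^1 5*x^3 dx = 5/4;
  ∫_0^1 -5*x^2 dx = -5/3;  ∫_0^1 2*x dx = 1.
Sum: -1 + 1/5 + 5/4 − 5/3 + 1 = -13/60.
So LHS = -13/60.
∫_0^1 v(x) φ(x) dx = ∫_0^1 (-6*x^5 + 4*x^4 + 3*x^3 - x^2) dx. Term by term:
  ∫_0^1 -6*x^5 dx = -1;  ∫_0^1 4*x^4 dx = 4/5;  ∫_0^1 3*x^3 dx = 3/4;
  ∫_0^1 -x^2 dx = -1/3.
Sum: -1 + 4/5 + 3/4 − 1/3 = 13/60.
So RHS = -∫_0^1 v(x) φ(x) dx = -13/60.
LHS = RHS, so the identity holds for this test φ.
Moreover u is smooth here and v(x) = u'(x) = 6*x**2 + 2*x - 1 pointwise, so the identity holds for every test function. Hence v is the weak derivative of u.


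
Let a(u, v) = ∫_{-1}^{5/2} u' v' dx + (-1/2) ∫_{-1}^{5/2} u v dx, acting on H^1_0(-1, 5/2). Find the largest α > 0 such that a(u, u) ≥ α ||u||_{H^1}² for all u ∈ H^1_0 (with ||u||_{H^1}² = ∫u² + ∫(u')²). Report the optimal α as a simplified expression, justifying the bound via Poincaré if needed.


α = (-49 + 8*π^2)/(2*(4*π^2 + 49))

Coercivity of a(·,·) on H^1_0(-1, 5/2) means a(u, u) ≥ α ||u||_{H^1}² for every u ∈ H^1_0.
The interval has length L = 7/2, and Poincaré/coercivity depend only on L. Here a(u, u) = ∫(u')² + (-1/2)·∫u².
Here c = -1/2 < 0 with |c| < (π/L)² = 4*π^2/49, so coercivity still holds. The condition a(u,u) ≥ α||u||_{H^1}² reads (1−α)∫(u')² ≥ (α−c)∫u². Any admissible α is ≤ 1 (rapidly oscillating u have ∫u²/∫(u')² → 0), and α = 1 would force 0 ≥ (1−c)∫u², impossible since c < 1; so 1−α > 0. By the sharp Poincaré inequality on H^1_0 of an interval of length L, ∫(u')² ≥ (π/L)²∫u² with equality for the first sine mode sin(π(x−x₀)/L) (x₀ the left endpoint), so the inequality holds for all u iff (1−α)(π/L)² ≥ α − c, i.e. α ≤ ((π/L)² + c)/((π/L)² + 1) = (1 + c(L/π)²)/(1 + (L/π)²). (Direct route, valid since c ≤ 0: Poincaré gives c∫u² ≥ c(L/π)²∫(u')², so a(u,u) ≥ (1 + c(L/π)²)∫(u')², while ||u||_{H^1}² ≤ (1 + (L/π)²)∫(u')²; dividing yields the same α.) With (π/L)² = 4*π^2/49 and c = -1/2, the largest admissible constant is α = ((π/L)² + c)/((π/L)² + 1).
Simplifying, α = (-49 + 8*π^2)/(2*(4*π^2 + 49)).


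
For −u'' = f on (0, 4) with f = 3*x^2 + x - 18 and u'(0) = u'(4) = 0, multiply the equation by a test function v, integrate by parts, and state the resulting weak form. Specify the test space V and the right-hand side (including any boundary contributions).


V = H^1(0, 4) (no boundary constraint on v; u is determined up to an additive constant); weak form: ∫_0^4 u'v' dx = ∫_0^4 (3*x^2 + x - 18) v dx for all v ∈ V.

Multiply both sides by a test function v and integrate from 0 to 4:
  ∫_0^4 −u''(x) v(x) dx = ∫_0^4 f(x) v(x) dx.
Integrate the LHS by parts once:
  ∫_0^4 −u'' v dx = −[u'(x) v(x)]_0^4 + ∫_0^4 u'(x) v'(x) dx.
Thus ∫_0^4 u'(x) v'(x) dx = ∫_0^4 f(x) v(x) dx + [u'(x) v(x)]_0^4.
Choose V so that boundary terms are either known or forced to vanish.
u has homogeneous Neumann: u'(0) = u'(4) = 0. So [u' v]_0^4 = 0·v(4) − 0·v(0) = 0 for any v; take V = H^1(0, 4).
Weak formulation: find u (satisfying any essential BC) such that ∫_0^4 u'(x) v'(x) dx = ∫_0^4 f v dx for all v ∈ V (homogeneous Neumann, so boundary terms vanish).
Substituting f(x) = 3*x^2 + x - 18, the right-hand side is ∫_0^4 (3*x^2 + x - 18) v dx.
Compatibility check (pure Neumann): taking v ≡ 1 ∈ V gives 0 = ∫_0^4 f dx + (0) − (0), i.e. ∫_0^4 f dx must equal u'(0) − u'(4) = 0. Indeed ∫_0^4 (3*x^2 + x - 18) dx = 0, so the data are compatible. The solution is then unique only up to an additive constant (fix it e.g. by requiring ∫_0^4 u dx = 0).


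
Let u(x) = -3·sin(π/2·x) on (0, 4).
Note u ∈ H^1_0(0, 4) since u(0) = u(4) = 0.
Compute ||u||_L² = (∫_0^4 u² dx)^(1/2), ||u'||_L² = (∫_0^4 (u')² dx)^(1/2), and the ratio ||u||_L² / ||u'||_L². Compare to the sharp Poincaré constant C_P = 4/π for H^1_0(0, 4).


||u||_L² / ||u'||_L² = 2/π < C_P = 4/π.

u(x) = -3·sin(π/2·x), so u'(x) = -3*π*cos(π*x/2)/2.
Writing u(x) = A·sin(kπx/L) with A = -3 and k = 2, use ∫_0^L sin²(kπx/L) dx = L/2 and ∫_0^L cos²(kπx/L) dx = L/2.
u² = 9·sin²(π/2·x) and (u')² = 9*π^2/4·cos²(π/2·x), and each of sin², cos² integrates to L/2 = 2 over (0, 4).
∫_0^4 u² dx = 18, so ||u||_L² = 3*sqrt(2).
∫_0^4 (u')² dx = 9*π^2/2, so ||u'||_L² = 3*sqrt(2)*π/2.
Ratio ||u||_L² / ||u'||_L² = 2/π.
Sharp Poincaré constant on H^1_0(0, 4) is C_P = L/π = 4/π, achieved by sin(π/4·x).
This is the k = 2 harmonic; the ratio L/(kπ) is strictly less than C_P = L/π, consistent with the sharp inequality ||u||_L² ≤ C_P ||u'||_L².


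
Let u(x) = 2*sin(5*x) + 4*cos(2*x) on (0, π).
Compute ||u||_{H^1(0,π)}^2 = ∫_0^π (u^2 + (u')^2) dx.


||u||_{H^1(0,π)}^2 = 800/21 + 92*π

u'(x) = -8*sin(2*x) + 10*cos(5*x).
Expand u² and (u')² and integrate term by term on (0, π), using: for integers n ≥ 1, ∫_0^π sin²(nx) dx = ∫_0^π cos²(nx) dx = π/2; for n ≠ n', ∫_0^π sin(nx)sin(n'x) dx = ∫_0^π cos(nx)cos(n'x) dx = 0; and by product-to-sum, ∫_0^π sin(nx)cos(n'x) dx = ½∫_0^π [sin((n+n')x) + sin((n−n')x)] dx, which is 0 when n+n' is even and 2n/(n²−n'²) when n+n' is odd (it need not vanish on (0, π)).
  u² squared terms: (2)²·∫sin(5x)² dx = 4·π/2 = 2*π;  (4)²·∫cos(2x)² dx = 16·π/2 = 8*π.
  u² cross terms: 2·(2)·(4)·∫sin(5x)·cos(2x) dx = 16·(10/21) = 160/21.
  So ∫_0^π u² dx = 2*π + 8*π + 160/21 = 160/21 + 10*π.
  (u')² squared terms: (-8)²·∫sin(2x)² dx = 64·π/2 = 32*π;  (10)²·∫cos(5x)² dx = 100·π/2 = 50*π.
  (u')² cross terms: 2·(-8)·(10)·∫sin(2x)·cos(5x) dx = -160·(-4/21) = 640/21.
  So ∫_0^π (u')² dx = 32*π + 50*π + 640/21 = 640/21 + 82*π.
||u||_{H^1}^2 = (160/21 + 10*π) + (640/21 + 82*π) = 800/21 + 92*π.


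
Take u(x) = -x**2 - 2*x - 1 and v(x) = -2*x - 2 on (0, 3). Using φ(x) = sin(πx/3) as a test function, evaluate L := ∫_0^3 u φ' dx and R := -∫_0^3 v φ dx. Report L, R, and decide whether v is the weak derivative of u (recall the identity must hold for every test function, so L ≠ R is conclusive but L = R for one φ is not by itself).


LHS = 30/π, RHS = 30/π. Yes, v = u' weakly.

u(x) = -x**2 - 2*x - 1, classical derivative u'(x) = -2*x - 2.
φ(x) = sin(πx/3), so φ'(x) = π*cos(π*x/3)/3.
Note φ(0) = φ(3) = 0, so the boundary term u·φ vanishes.
LHS = ∫_0^3 u(x) φ'(x) dx = ∫_0^3 (-π*x^2*cos(π*x/3)/3 - 2*π*x*cos(π*x/3)/3 - π*cos(π*x/3)/3) dx. Term by term:
  ∫_0^3 -π*cos(π*x/3)/3 dx = 0;  ∫_0^3 -2*π*x*cos(π*x/3)/3 dx = 12/π;  ∫_0^3 -π*x^2*cos(π*x/3)/3 dx = 18/π.
Sum: 0 + 12/π + 18/π = 30/π.
So LHS = 30/π.
∫_0^3 v(x) φ(x) dx = ∫_0^3 (-2*x*sin(π*x/3) - 2*sin(π*x/3)) dx. Term by term:
  ∫_0^3 -2*sin(π*x/3) dx = -12/π;  ∫_0^3 -2*x*sin(π*x/3) dx = -18/π.
Sum: -12/π − 18/π = -30/π.
So RHS = -∫_0^3 v(x) φ(x) dx = 30/π.
LHS = RHS, so the identity holds for this test φ.
Moreover u is smooth here and v(x) = u'(x) = -2*x - 2 pointwise, so the identity holds for every test function. Hence v is the weak derivative of u.


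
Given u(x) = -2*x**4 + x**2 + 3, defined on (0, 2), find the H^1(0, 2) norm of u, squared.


||u||_{H^1}^2 = 344662/315

The H^1 norm (squared) on an interval (0, L) is
  ||u||_{H^1}^2 = ∫_0^L u(x)^2 dx + ∫_0^L u'(x)^2 dx.
Compute u'(x) = -8*x**3 + 2*x.
Then u(x)^2 = 4*x**8 - 4*x**6 - 11*x**4 + 6*x**2 + 9 and u'(x)^2 = 64*x**6 - 32*x**4 + 4*x**2.
Integrate each monomial from 0 to 2 using ∫_0^2 c·x^n dx = c·2^(n+1)/(n+1):
  ∫_0^2 u(x)^2 dx = ∫_0^2 (4*x^8 - 4*x^6 - 11*x^4 + 6*x^2 + 9) dx. Term by term:
    ∫_0^2 4*x^8 dx = 2048/9;  ∫_0^2 -4*x^6 dx = -512/7;  ∫_0^2 -11*x^4 dx = -352/5;
    ∫_0^2 6*x^2 dx = 16;  ∫_0^2 9 dx = 18.
  Sum: 2048/9 − 512/7 − 352/5 + 16 + 18 = 37174/315.
  ∫_0^2 u'(x)^2 dx = ∫_0^2 (64*x^6 - 32*x^4 + 4*x^2) dx. Term by term:
    ∫_0^2 64*x^6 dx = 8192/7;  ∫_0^2 -32*x^4 dx = -1024/5;  ∫_0^2 4*x^2 dx = 32/3.
  Sum: 8192/7 − 1024/5 + 32/3 = 102496/105.
Adding: ||u||_{H^1}^2 = 37174/315 + 102496/105 = 344662/315.


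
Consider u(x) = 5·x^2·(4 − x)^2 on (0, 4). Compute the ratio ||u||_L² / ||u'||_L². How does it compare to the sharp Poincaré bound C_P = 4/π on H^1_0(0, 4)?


||u||_L² / ||u'||_L² = 2*sqrt(3)/3 < C_P = 4/π.

u(x) = 5·x^2·(4 − x)^2, so u'(x) = 20*x*(x - 4)*(x - 2).
u(x) = 5·x^2·(4 − x)^2 vanishes at x = 0 and x = 4, so u ∈ H^1_0(0, 4). Differentiate via the product rule and integrate the resulting polynomials term by term.
  ∫_0^4 u² dx = ∫_0^4 (25*x^8 - 400*x^7 + 2400*x^6 - 6400*x^5 + 6400*x^4) dx. Term by term:
    ∫_0^4 25*x^8 dx = 6553600/9;  ∫_0^4 -400*x^7 dx = -3276800;  ∫_0^4 2400*x^6 dx = 39321600/7;
    ∫_0^4 -6400*x^5 dx = -13107200/3;  ∫_0^4 6400*x^4 dx = 1310720.
  Sum: 6553600/9 − 3276800 + 39321600/7 − 13107200/3 + 1310720 = 655360/63.
  ∫_0^4 (u')² dx = ∫_0^4 (400*x^6 - 4800*x^5 + 20800*x^4 - 38400*x^3 + 25600*x^2) dx. Term by term:
    ∫_0^4 400*x^6 dx = 6553600/7;  ∫_0^4 -4800*x^5 dx = -3276800;  ∫_0^4 20800*x^4 dx = 4259840;
    ∫_0^4 -38400*x^3 dx = -2457600;  ∫_0^4 25600*x^2 dx = 1638400/3.
  Sum: 6553600/7 − 3276800 + 4259840 − 2457600 + 1638400/3 = 163840/21.
∫_0^4 u² dx = 655360/63, so ||u||_L² = 256*sqrt(70)/21.
∫_0^4 (u')² dx = 163840/21, so ||u'||_L² = 128*sqrt(210)/21.
Ratio ||u||_L² / ||u'||_L² = 2*sqrt(3)/3.
Sharp Poincaré constant on H^1_0(0, 4) is C_P = L/π = 4/π, achieved by sin(π/4·x).
A polynomial bump cannot attain the sharp Poincaré constant (only the first sine eigenfunction does), so the ratio is strictly less than C_P, consistent with ||u||_L² ≤ C_P ||u'||_L².


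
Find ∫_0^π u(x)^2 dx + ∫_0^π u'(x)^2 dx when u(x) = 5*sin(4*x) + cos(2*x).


||u||_{H^1(0,π)}^2 = 215*π

u'(x) = -2*sin(2*x) + 20*cos(4*x).
Expand u² and (u')² and integrate term by term on (0, π), using: for integers n ≥ 1, ∫_0^π sin²(nx) dx = ∫_0^π cos²(nx) dx = π/2; for n ≠ n', ∫_0^π sin(nx)sin(n'x) dx = ∫_0^π cos(nx)cos(n'x) dx = 0; and by product-to-sum, ∫_0^π sin(nx)cos(n'x) dx = ½∫_0^π [sin((n+n')x) + sin((n−n')x)] dx, which is 0 when n+n' is even and 2n/(n²−n'²) when n+n' is odd (it need not vanish on (0, π)).
  u² squared terms: (5)²·∫sin(4x)² dx = 25·π/2 = 25*π/2;  (1)²·∫cos(2x)² dx = 1·π/2 = π/2.
  u² cross terms: 2·(5)·(1)·∫sin(4x)·cos(2x) dx = 10·(0) = 0.
  So ∫_0^π u² dx = 25*π/2 + π/2 + 0 = 13*π.
  (u')² squared terms: (-2)²·∫sin(2x)² dx = 4·π/2 = 2*π;  (20)²·∫cos(4x)² dx = 400·π/2 = 200*π.
  (u')² cross terms: 2·(-2)·(20)·∫sin(2x)·cos(4x) dx = -80·(0) = 0.
  So ∫_0^π (u')² dx = 2*π + 200*π + 0 = 202*π.
||u||_{H^1}^2 = (13*π) + (202*π) = 215*π.


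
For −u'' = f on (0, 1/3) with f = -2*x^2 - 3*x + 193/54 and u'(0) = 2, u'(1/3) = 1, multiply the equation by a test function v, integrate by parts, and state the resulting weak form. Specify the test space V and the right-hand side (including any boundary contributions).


V = H^1(0, 1/3) (v unrestricted at boundary; u is determined up to an additive constant); weak form: ∫_0^1/3 u'v' dx = ∫_0^1/3 (-2*x^2 - 3*x + 193/54) v dx + v(1/3) − 2·v(0) for all v ∈ V.

Multiply both sides by a test function v and integrate from 0 to 1/3:
  ∫_0^1/3 −u''(x) v(x) dx = ∫_0^1/3 f(x) v(x) dx.
Integrate the LHS by parts once:
  ∫_0^1/3 −u'' v dx = −[u'(x) v(x)]_0^1/3 + ∫_0^1/3 u'(x) v'(x) dx.
Thus ∫_0^1/3 u'(x) v'(x) dx = ∫_0^1/3 f(x) v(x) dx + [u'(x) v(x)]_0^1/3.
Choose V so that boundary terms are either known or forced to vanish.
u has inhomogeneous Neumann u'(0) = 2, u'(1/3) = 1. [u' v]_0^1/3 = (1)·v(1/3) − (2)·v(0) = v(1/3) − 2·v(0). Take V = H^1(0, 1/3); boundary term becomes part of RHS.
Weak formulation: find u (satisfying any essential BC) such that ∫_0^1/3 u'(x) v'(x) dx = ∫_0^1/3 f v dx + v(1/3) − 2·v(0) for all v ∈ V (Neumann data are natural BCs: they enter the RHS as boundary terms).
Substituting f(x) = -2*x^2 - 3*x + 193/54, the right-hand side is ∫_0^1/3 (-2*x^2 - 3*x + 193/54) v dx + v(1/3) − 2·v(0).
Compatibility check (pure Neumann): taking v ≡ 1 ∈ V gives 0 = ∫_0^1/3 f dx + (1) − (2), i.e. ∫_0^1/3 f dx must equal u'(0) − u'(1/3) = 1. Indeed ∫_0^1/3 (-2*x^2 - 3*x + 193/54) dx = 1, so the data are compatible. The solution is then unique only up to an additive constant (fix it e.g. by requiring ∫_0^1/3 u dx = 0).


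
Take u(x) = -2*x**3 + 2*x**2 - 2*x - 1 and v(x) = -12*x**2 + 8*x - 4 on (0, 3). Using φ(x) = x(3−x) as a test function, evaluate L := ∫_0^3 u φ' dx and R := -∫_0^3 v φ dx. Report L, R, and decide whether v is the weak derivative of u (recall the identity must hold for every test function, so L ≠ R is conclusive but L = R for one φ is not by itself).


LHS = 549/10, RHS = 549/5. No, v is not the weak derivative of u.

u(x) = -2*x**3 + 2*x**2 - 2*x - 1, classical derivative u'(x) = -6*x**2 + 4*x - 2.
φ(x) = x(3−x), so φ'(x) = 3 - 2*x.
Note φ(0) = φ(3) = 0, so the boundary term u·φ vanishes.
LHS = ∫_0^3 u(x) φ'(x) dx = ∫_0^3 (4*x^4 - 10*x^3 + 10*x^2 - 4*x - 3) dx. Term by term:
  ∫_0^3 4*x^4 dx = 972/5;  ∫_0^3 -10*x^3 dx = -405/2;  ∫_0^3 10*x^2 dx = 90;
  ∫_0^3 -4*x dx = -18;  ∫_0^3 -3 dx = -9.
Sum: 972/5 − 405/2 + 90 − 18 − 9 = 549/10.
So LHS = 549/10.
∫_0^3 v(x) φ(x) dx = ∫_0^3 (12*x^4 - 44*x^3 + 28*x^2 - 12*x) dx. Term by term:
  ∫_0^3 12*x^4 dx = 2916/5;  ∫_0^3 -44*x^3 dx = -891;  ∫_0^3 28*x^2 dx = 252;
  ∫_0^3 -12*x dx = -54.
Sum: 2916/5 − 891 + 252 − 54 = -549/5.
So RHS = -∫_0^3 v(x) φ(x) dx = 549/5.
LHS − RHS = -549/10 ≠ 0, so the identity fails.
(For a valid weak derivative the identity must hold for EVERY test function, in particular this one. The failure shows v is NOT the weak derivative of u.)
Correct weak derivative would be u'(x) = -6*x**2 + 4*x - 2.


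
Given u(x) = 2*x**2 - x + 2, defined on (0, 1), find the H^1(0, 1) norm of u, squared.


||u||_{H^1}^2 = 107/15

The H^1 norm (squared) on an interval (0, L) is
  ||u||_{H^1}^2 = ∫_0^L u(x)^2 dx + ∫_0^L u'(x)^2 dx.
Compute u'(x) = 4*x - 1.
Then u(x)^2 = 4*x**4 - 4*x**3 + 9*x**2 - 4*x + 4 and u'(x)^2 = 16*x**2 - 8*x + 1.
Integrate each monomial from 0 to 1 using ∫_0^1 c·x^n dx = c·1^(n+1)/(n+1):
  ∫_0^1 u(x)^2 dx = ∫_0^1 (4*x^4 - 4*x^3 + 9*x^2 - 4*x + 4) dx. Term by term:
    ∫_0^1 4*x^4 dx = 4/5;  ∫_0^1 -4*x^3 dx = -1;  ∫_0^1 9*x^2 dx = 3;
    ∫_0^1 -4*x dx = -2;  ∫_0^1 4 dx = 4.
  Sum: 4/5 − 1 + 3 − 2 + 4 = 24/5.
  ∫_0^1 u'(x)^2 dx = ∫_0^1 (16*x^2 - 8*x + 1) dx. Term by term:
    ∫_0^1 16*x^2 dx = 16/3;  ∫_0^1 -8*x dx = -4;  ∫_0^1 1 dx = 1.
  Sum: 16/3 − 4 + 1 = 7/3.
Adding: ||u||_{H^1}^2 = 24/5 + 7/3 = 107/15.


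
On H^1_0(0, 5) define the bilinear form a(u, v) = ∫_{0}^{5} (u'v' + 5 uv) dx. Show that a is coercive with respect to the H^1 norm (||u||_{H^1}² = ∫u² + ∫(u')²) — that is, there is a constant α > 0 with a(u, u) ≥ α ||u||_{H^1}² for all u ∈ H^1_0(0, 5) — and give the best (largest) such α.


α = 1

Coercivity of a(·,·) on H^1_0(0, 5) means a(u, u) ≥ α ||u||_{H^1}² for every u ∈ H^1_0.
The interval has length L = 5, and Poincaré/coercivity depend only on L. Here a(u, u) = ∫(u')² + (5)·∫u².
Here c = 5 ≥ 1, so a(u,u) = ∫(u')² + c∫u² ≥ ∫(u')² + ∫u² = ||u||_{H^1}², i.e. α = 1 works. No larger α is possible: a(u,u) ≥ α||u||_{H^1}² means (1−α)∫(u')² ≥ (α−c)∫u², and for the modes u_n = sin(nπ(x−x₀)/L) (x₀ the left endpoint) one has ∫u_n²/∫(u_n')² = (L/(nπ))² → 0, so a(u_n,u_n)/||u_n||_{H^1}² → 1. Hence the optimal constant is α = 1.
Therefore α = 1.


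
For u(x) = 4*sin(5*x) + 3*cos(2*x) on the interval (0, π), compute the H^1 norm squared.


||u||_{H^1(0,π)}^2 = 400/7 + 461*π/2

u'(x) = -6*sin(2*x) + 20*cos(5*x).
Expand u² and (u')² and integrate term by term on (0, π), using: for integers n ≥ 1, ∫_0^π sin²(nx) dx = ∫_0^π cos²(nx) dx = π/2; for n ≠ n', ∫_0^π sin(nx)sin(n'x) dx = ∫_0^π cos(nx)cos(n'x) dx = 0; and by product-to-sum, ∫_0^π sin(nx)cos(n'x) dx = ½∫_0^π [sin((n+n')x) + sin((n−n')x)] dx, which is 0 when n+n' is even and 2n/(n²−n'²) when n+n' is odd (it need not vanish on (0, π)).
  u² squared terms: (3)²·∫cos(2x)² dx = 9·π/2 = 9*π/2;  (4)²·∫sin(5x)² dx = 16·π/2 = 8*π.
  u² cross terms: 2·(3)·(4)·∫cos(2x)·sin(5x) dx = 24·(10/21) = 80/7.
  So ∫_0^π u² dx = 9*π/2 + 8*π + 80/7 = 80/7 + 25*π/2.
  (u')² squared terms: (-6)²·∫sin(2x)² dx = 36·π/2 = 18*π;  (20)²·∫cos(5x)² dx = 400·π/2 = 200*π.
  (u')² cross terms: 2·(-6)·(20)·∫sin(2x)·cos(5x) dx = -240·(-4/21) = 320/7.
  So ∫_0^π (u')² dx = 18*π + 200*π + 320/7 = 320/7 + 218*π.
||u||_{H^1}^2 = (80/7 + 25*π/2) + (320/7 + 218*π) = 400/7 + 461*π/2.


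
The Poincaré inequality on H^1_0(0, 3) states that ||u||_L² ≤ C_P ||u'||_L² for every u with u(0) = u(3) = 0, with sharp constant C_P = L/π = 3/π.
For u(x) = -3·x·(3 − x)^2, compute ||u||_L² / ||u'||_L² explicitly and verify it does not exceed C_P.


||u||_L² / ||u'||_L² = 3*sqrt(14)/14 < C_P = 3/π.

u(x) = -3·x·(3 − x)^2, so u'(x) = 9*(1 - x)*(x - 3).
u(x) = -3·x·(3 − x)^2 vanishes at x = 0 and x = 3, so u ∈ H^1_0(0, 3). Differentiate via the product rule and integrate the resulting polynomials term by term.
  ∫_0^3 u² dx = ∫_0^3 (9*x^6 - 108*x^5 + 486*x^4 - 972*x^3 + 729*x^2) dx. Term by term:
    ∫_0^3 9*x^6 dx = 19683/7;  ∫_0^3 -108*x^5 dx = -13122;  ∫_0^3 486*x^4 dx = 118098/5;
    ∫_0^3 -972*x^3 dx = -19683;  ∫_0^3 729*x^2 dx = 6561.
  Sum: 19683/7 − 13122 + 118098/5 − 19683 + 6561 = 6561/35.
  ∫_0^3 (u')² dx = ∫_0^3 (81*x^4 - 648*x^3 + 1782*x^2 - 1944*x + 729) dx. Term by term:
    ∫_0^3 81*x^4 dx = 19683/5;  ∫_0^3 -648*x^3 dx = -13122;  ∫_0^3 1782*x^2 dx = 16038;
    ∫_0^3 -1944*x dx = -8748;  ∫_0^3 729 dx = 2187.
  Sum: 19683/5 − 13122 + 16038 − 8748 + 2187 = 1458/5.
∫_0^3 u² dx = 6561/35, so ||u||_L² = 81*sqrt(35)/35.
∫_0^3 (u')² dx = 1458/5, so ||u'||_L² = 27*sqrt(10)/5.
Ratio ||u||_L² / ||u'||_L² = 3*sqrt(14)/14.
Sharp Poincaré constant on H^1_0(0, 3) is C_P = L/π = 3/π, achieved by sin(π/3·x).
A polynomial bump cannot attain the sharp Poincaré constant (only the first sine eigenfunction does), so the ratio is strictly less than C_P, consistent with ||u||_L² ≤ C_P ||u'||_L².


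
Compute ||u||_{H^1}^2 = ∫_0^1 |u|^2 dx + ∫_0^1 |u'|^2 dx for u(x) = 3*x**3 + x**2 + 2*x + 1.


||u||_{H^1}^2 = 12373/210

The H^1 norm (squared) on an interval (0, L) is
  ||u||_{H^1}^2 = ∫_0^L u(x)^2 dx + ∫_0^L u'(x)^2 dx.
Compute u'(x) = 9*x**2 + 2*x + 2.
Then u(x)^2 = 9*x**6 + 6*x**5 + 13*x**4 + 10*x**3 + 6*x**2 + 4*x + 1 and u'(x)^2 = 81*x**4 + 36*x**3 + 40*x**2 + 8*x + 4.
Integrate each monomial from 0 to 1 using ∫_0^1 c·x^n dx = c·1^(n+1)/(n+1):
  ∫_0^1 u(x)^2 dx = ∫_0^1 (9*x^6 + 6*x^5 + 13*x^4 + 10*x^3 + 6*x^2 + 4*x + 1) dx. Term by term:
    ∫_0^1 9*x^6 dx = 9/7;  ∫_0^1 6*x^5 dx = 1;  ∫_0^1 13*x^4 dx = 13/5;
    ∫_0^1 10*x^3 dx = 5/2;  ∫_0^1 6*x^2 dx = 2;  ∫_0^1 4*x dx = 2;
    ∫_0^1 1 dx = 1.
  Sum: 9/7 + 1 + 13/5 + 5/2 + 2 + 2 + 1 = 867/70.
  ∫_0^1 u'(x)^2 dx = ∫_0^1 (81*x^4 + 36*x^3 + 40*x^2 + 8*x + 4) dx. Term by term:
    ∫_0^1 81*x^4 dx = 81/5;  ∫_0^1 36*x^3 dx = 9;  ∫_0^1 40*x^2 dx = 40/3;
    ∫_0^1 8*x dx = 4;  ∫_0^1 4 dx = 4.
  Sum: 81/5 + 9 + 40/3 + 4 + 4 = 698/15.
Adding: ||u||_{H^1}^2 = 867/70 + 698/15 = 12373/210.


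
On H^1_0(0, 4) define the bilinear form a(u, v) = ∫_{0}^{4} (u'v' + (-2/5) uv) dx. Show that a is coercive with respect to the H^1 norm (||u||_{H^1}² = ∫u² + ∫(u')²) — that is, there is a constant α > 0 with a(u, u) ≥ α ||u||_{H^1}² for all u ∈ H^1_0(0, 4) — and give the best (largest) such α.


α = (-32/5 + π^2)/(π^2 + 16)

Coercivity of a(·,·) on H^1_0(0, 4) means a(u, u) ≥ α ||u||_{H^1}² for every u ∈ H^1_0.
The interval has length L = 4, and Poincaré/coercivity depend only on L. Here a(u, u) = ∫(u')² + (-2/5)·∫u².
Here c = -2/5 < 0 with |c| < (π/L)² = π^2/16, so coercivity still holds. The condition a(u,u) ≥ α||u||_{H^1}² reads (1−α)∫(u')² ≥ (α−c)∫u². Any admissible α is ≤ 1 (rapidly oscillating u have ∫u²/∫(u')² → 0), and α = 1 would force 0 ≥ (1−c)∫u², impossible since c < 1; so 1−α > 0. By the sharp Poincaré inequality on H^1_0 of an interval of length L, ∫(u')² ≥ (π/L)²∫u² with equality for the first sine mode sin(π(x−x₀)/L) (x₀ the left endpoint), so the inequality holds for all u iff (1−α)(π/L)² ≥ α − c, i.e. α ≤ ((π/L)² + c)/((π/L)² + 1) = (1 + c(L/π)²)/(1 + (L/π)²). (Direct route, valid since c ≤ 0: Poincaré gives c∫u² ≥ c(L/π)²∫(u')², so a(u,u) ≥ (1 + c(L/π)²)∫(u')², while ||u||_{H^1}² ≤ (1 + (L/π)²)∫(u')²; dividing yields the same α.) With (π/L)² = π^2/16 and c = -2/5, the largest admissible constant is α = ((π/L)² + c)/((π/L)² + 1).
Simplifying, α = (-32/5 + π^2)/(π^2 + 16).


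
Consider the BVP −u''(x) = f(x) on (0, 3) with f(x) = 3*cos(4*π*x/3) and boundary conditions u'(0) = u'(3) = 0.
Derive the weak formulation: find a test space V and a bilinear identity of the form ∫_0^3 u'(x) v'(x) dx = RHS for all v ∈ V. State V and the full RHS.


V = H^1(0, 3) (no boundary constraint on v; u is determined up to an additive constant); weak form: ∫_0^3 u'v' dx = ∫_0^3 (3*cos(4*π*x/3)) v dx for all v ∈ V.

Multiply both sides by a test function v and integrate from 0 to 3:
  ∫_0^3 −u''(x) v(x) dx = ∫_0^3 f(x) v(x) dx.
Integrate the LHS by parts once:
  ∫_0^3 −u'' v dx = −[u'(x) v(x)]_0^3 + ∫_0^3 u'(x) v'(x) dx.
Thus ∫_0^3 u'(x) v'(x) dx = ∫_0^3 f(x) v(x) dx + [u'(x) v(x)]_0^3.
Choose V so that boundary terms are either known or forced to vanish.
u has homogeneous Neumann: u'(0) = u'(3) = 0. So [u' v]_0^3 = 0·v(3) − 0·v(0) = 0 for any v; take V = H^1(0, 3).
Weak formulation: find u (satisfying any essential BC) such that ∫_0^3 u'(x) v'(x) dx = ∫_0^3 f v dx for all v ∈ V (homogeneous Neumann, so boundary terms vanish).
Substituting f(x) = 3*cos(4*π*x/3), the right-hand side is ∫_0^3 (3*cos(4*π*x/3)) v dx.
Compatibility check (pure Neumann): taking v ≡ 1 ∈ V gives 0 = ∫_0^3 f dx + (0) − (0), i.e. ∫_0^3 f dx must equal u'(0) − u'(3) = 0. Indeed ∫_0^3 (3*cos(4*π*x/3)) dx = 0, so the data are compatible. The solution is then unique only up to an additive constant (fix it e.g. by requiring ∫_0^3 u dx = 0).


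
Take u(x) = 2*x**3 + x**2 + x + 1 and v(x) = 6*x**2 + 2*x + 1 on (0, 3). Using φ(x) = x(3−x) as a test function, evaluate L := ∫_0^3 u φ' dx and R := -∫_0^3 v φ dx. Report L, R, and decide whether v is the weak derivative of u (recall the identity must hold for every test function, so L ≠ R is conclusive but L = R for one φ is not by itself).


LHS = -909/10, RHS = -909/10. Yes, v = u' weakly.

u(x) = 2*x**3 + x**2 + x + 1, classical derivative u'(x) = 6*x**2 + 2*x + 1.
φ(x) = x(3−x), so φ'(x) = 3 - 2*x.
Note φ(0) = φ(3) = 0, so the boundary term u·φ vanishes.
LHS = ∫_0^3 u(x) φ'(x) dx = ∫_0^3 (-4*x^4 + 4*x^3 + x^2 + x + 3) dx. Term by term:
  ∫_0^3 -4*x^4 dx = -972/5;  ∫_0^3 4*x^3 dx = 81;  ∫_0^3 x^2 dx = 9;
  ∫_0^3 x dx = 9/2;  ∫_0^3 3 dx = 9.
Sum: -972/5 + 81 + 9 + 9/2 + 9 = -909/10.
So LHS = -909/10.
∫_0^3 v(x) φ(x) dx = ∫_0^3 (-6*x^4 + 16*x^3 + 5*x^2 + 3*x) dx. Term by term:
  ∫_0^3 -6*x^4 dx = -1458/5;  ∫_0^3 16*x^3 dx = 324;  ∫_0^3 5*x^2 dx = 45;
  ∫_0^3 3*x dx = 27/2.
Sum: -1458/5 + 324 + 45 + 27/2 = 909/10.
So RHS = -∫_0^3 v(x) φ(x) dx = -909/10.
LHS = RHS, so the identity holds for this test φ.
Moreover u is smooth here and v(x) = u'(x) = 6*x**2 + 2*x + 1 pointwise, so the identity holds for every test function. Hence v is the weak derivative of u.


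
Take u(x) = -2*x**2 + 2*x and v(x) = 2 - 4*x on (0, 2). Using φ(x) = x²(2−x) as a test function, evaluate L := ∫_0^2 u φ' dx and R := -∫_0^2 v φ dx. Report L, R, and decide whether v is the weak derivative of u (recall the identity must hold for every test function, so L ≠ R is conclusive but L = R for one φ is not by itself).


LHS = 56/15, RHS = 56/15. Yes, v = u' weakly.

u(x) = -2*x**2 + 2*x, classical derivative u'(x) = 2 - 4*x.
φ(x) = x²(2−x), so φ'(x) = x*(4 - 3*x).
Note φ(0) = φ(2) = 0, so the boundary term u·φ vanishes.
LHS = ∫_0^2 u(x) φ'(x) dx = ∫_0^2 (6*x^4 - 14*x^3 + 8*x^2) dx. Term by term:
  ∫_0^2 6*x^4 dx = 192/5;  ∫_0^2 -14*x^3 dx = -56;  ∫_0^2 8*x^2 dx = 64/3.
Sum: 192/5 − 56 + 64/3 = 56/15.
So LHS = 56/15.
∫_0^2 v(x) φ(x) dx = ∫_0^2 (4*x^4 - 10*x^3 + 4*x^2) dx. Term by term:
  ∫_0^2 4*x^4 dx = 128/5;  ∫_0^2 -10*x^3 dx = -40;  ∫_0^2 4*x^2 dx = 32/3.
Sum: 128/5 − 40 + 32/3 = -56/15.
So RHS = -∫_0^2 v(x) φ(x) dx = 56/15.
LHS = RHS, so the identity holds for this test φ.
Moreover u is smooth here and v(x) = u'(x) = 2 - 4*x pointwise, so the identity holds for every test function. Hence v is the weak derivative of u.


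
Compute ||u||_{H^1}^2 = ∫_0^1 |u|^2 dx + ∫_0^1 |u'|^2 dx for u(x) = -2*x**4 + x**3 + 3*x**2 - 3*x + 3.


||u||_{H^1}^2 = 4609/630

The H^1 norm (squared) on an interval (0, L) is
  ||u||_{H^1}^2 = ∫_0^L u(x)^2 dx + ∫_0^L u'(x)^2 dx.
Compute u'(x) = -8*x**3 + 3*x**2 + 6*x - 3.
Then u(x)^2 = 4*x**8 - 4*x**7 - 11*x**6 + 18*x**5 - 9*x**4 - 12*x**3 + 27*x**2 - 18*x + 9 and u'(x)^2 = 64*x**6 - 48*x**5 - 87*x**4 + 84*x**3 + 18*x**2 - 36*x + 9.
Integrate each monomial from 0 to 1 using ∫_0^1 c·x^n dx = c·1^(n+1)/(n+1):
  ∫_0^1 u(x)^2 dx = ∫_0^1 (4*x^8 - 4*x^7 - 11*x^6 + 18*x^5 - 9*x^4 - 12*x^3 + 27*x^2 - 18*x + 9) dx. Term by term:
    ∫_0^1 4*x^8 dx = 4/9;  ∫_0^1 -4*x^7 dx = -1/2;  ∫_0^1 -11*x^6 dx = -11/7;
    ∫_0^1 18*x^5 dx = 3;  ∫_0^1 -9*x^4 dx = -9/5;  ∫_0^1 -12*x^3 dx = -3;
    ∫_0^1 27*x^2 dx = 9;  ∫_0^1 -18*x dx = -9;  ∫_0^1 9 dx = 9.
  Sum: 4/9 − 1/2 − 11/7 + 3 − 9/5 − 3 + 9 − 9 + 9 = 3511/630.
  ∫_0^1 u'(x)^2 dx = ∫_0^1 (64*x^6 - 48*x^5 - 87*x^4 + 84*x^3 + 18*x^2 - 36*x + 9) dx. Term by term:
    ∫_0^1 64*x^6 dx = 64/7;  ∫_0^1 -48*x^5 dx = -8;  ∫_0^1 -87*x^4 dx = -87/5;
    ∫_0^1 84*x^3 dx = 21;  ∫_0^1 18*x^2 dx = 6;  ∫_0^1 -36*x dx = -18;
    ∫_0^1 9 dx = 9.
  Sum: 64/7 − 8 − 87/5 + 21 + 6 − 18 + 9 = 61/35.
Adding: ||u||_{H^1}^2 = 3511/630 + 61/35 = 4609/630.


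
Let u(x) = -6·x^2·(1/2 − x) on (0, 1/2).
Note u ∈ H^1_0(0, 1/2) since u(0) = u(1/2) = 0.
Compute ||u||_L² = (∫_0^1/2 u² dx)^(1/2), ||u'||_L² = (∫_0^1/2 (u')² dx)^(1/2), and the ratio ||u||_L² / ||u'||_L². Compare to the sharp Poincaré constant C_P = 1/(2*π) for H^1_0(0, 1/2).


||u||_L² / ||u'||_L² = sqrt(14)/28 < C_P = 1/(2*π).

u(x) = -6·x^2·(1/2 − x), so u'(x) = 6*x*(3*x - 1).
u(x) = -6·x^2·(1/2 − x) vanishes at x = 0 and x = 1/2, so u ∈ H^1_0(0, 1/2). Differentiate via the product rule and integrate the resulting polynomials term by term.
  ∫_0^1/2 u² dx = ∫_0^1/2 (36*x^6 - 36*x^5 + 9*x^4) dx. Term by term:
    ∫_0^1/2 36*x^6 dx = 9/224;  ∫_0^1/2 -36*x^5 dx = -3/32;  ∫_0^1/2 9*x^4 dx = 9/160.
  Sum: 9/224 − 3/32 + 9/160 = 3/1120.
  ∫_0^1/2 (u')² dx = ∫_0^1/2 (324*x^4 - 216*x^3 + 36*x^2) dx. Term by term:
    ∫_0^1/2 324*x^4 dx = 81/40;  ∫_0^1/2 -216*x^3 dx = -27/8;  ∫_0^1/2 36*x^2 dx = 3/2.
  Sum: 81/40 − 27/8 + 3/2 = 3/20.
∫_0^1/2 u² dx = 3/1120, so ||u||_L² = sqrt(210)/280.
∫_0^1/2 (u')² dx = 3/20, so ||u'||_L² = sqrt(15)/10.
Ratio ||u||_L² / ||u'||_L² = sqrt(14)/28.
Sharp Poincaré constant on H^1_0(0, 1/2) is C_P = L/π = 1/(2*π), achieved by sin(2*π·x).
A polynomial bump cannot attain the sharp Poincaré constant (only the first sine eigenfunction does), so the ratio is strictly less than C_P, consistent with ||u||_L² ≤ C_P ||u'||_L².


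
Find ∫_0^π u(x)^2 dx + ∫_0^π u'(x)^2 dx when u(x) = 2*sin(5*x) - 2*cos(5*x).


||u||_{H^1(0,π)}^2 = 104*π

u'(x) = 10*sin(5*x) + 10*cos(5*x).
Expand u² and (u')² and integrate term by term on (0, π), using: for integers n ≥ 1, ∫_0^π sin²(nx) dx = ∫_0^π cos²(nx) dx = π/2; for n ≠ n', ∫_0^π sin(nx)sin(n'x) dx = ∫_0^π cos(nx)cos(n'x) dx = 0; and by product-to-sum, ∫_0^π sin(nx)cos(n'x) dx = ½∫_0^π [sin((n+n')x) + sin((n−n')x)] dx, which is 0 when n+n' is even and 2n/(n²−n'²) when n+n' is odd (it need not vanish on (0, π)).
  u² squared terms: (-2)²·∫cos(5x)² dx = 4·π/2 = 2*π;  (2)²·∫sin(5x)² dx = 4·π/2 = 2*π.
  u² cross terms: 2·(-2)·(2)·∫cos(5x)·sin(5x) dx = -8·(0) = 0.
  So ∫_0^π u² dx = 2*π + 2*π + 0 = 4*π.
  (u')² squared terms: (10)²·∫cos(5x)² dx = 100·π/2 = 50*π;  (10)²·∫sin(5x)² dx = 100·π/2 = 50*π.
  (u')² cross terms: 2·(10)·(10)·∫cos(5x)·sin(5x) dx = 200·(0) = 0.
  So ∫_0^π (u')² dx = 50*π + 50*π + 0 = 100*π.
||u||_{H^1}^2 = (4*π) + (100*π) = 104*π.
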